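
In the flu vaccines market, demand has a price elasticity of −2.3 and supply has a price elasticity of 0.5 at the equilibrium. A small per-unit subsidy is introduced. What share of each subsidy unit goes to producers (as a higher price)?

For a small subsidy around the equilibrium, the benefit split depends on the relative slopes, which at a point are proportional to the elasticities.
Buyer share = εs/(εs + |εd|) = 0.5/(0.5 + 2.3) = 5/28; seller share = |εd|/(εs + |εd|) = 23/28.
So producers capture 23/28 of the subsidy.

Producer share = 23/28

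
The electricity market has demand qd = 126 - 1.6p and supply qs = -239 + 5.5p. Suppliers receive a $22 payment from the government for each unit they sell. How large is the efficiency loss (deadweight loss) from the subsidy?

Pre-subsidy: 126 - 1.6p = -239 + 5.5p gives p* = 3650/71, q* = 3106/71.
With the subsidy, sellers receive ps = pb + 22 for each unit, where pb is the price buyers pay.
Supply in terms of pb becomes qs = -239 + 5.5(pb + 22) = -118 + 5.5pb. Setting this equal to demand: 126 - 1.6pb = -118 + 5.5pb, so pb = 2440/71.
Sellers receive ps = 2440/71 + 22 = 4002/71; q' = 126 − 1.6·(2440/71) = 5042/71.
The subsidy expands output by 5042/71 − 3106/71 = 1936/71 past the efficient level; on those units the gap between marginal cost and willingness to pay runs from 0 up to 22.
DWL = ½ × 22 × 1936/71 = 21296/71.

Deadweight loss = 21296/71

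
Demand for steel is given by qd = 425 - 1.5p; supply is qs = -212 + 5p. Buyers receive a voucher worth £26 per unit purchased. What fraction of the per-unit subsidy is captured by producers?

Pre-subsidy: 425 - 1.5p = -212 + 5p gives p* = 98, q* = 278.
With the rebate, buyers effectively pay pb = ps − 26, where ps is the price sellers receive.
Demand in terms of ps becomes qd = 425 − 1.5(ps − 26) = 464 - 1.5ps. Setting this equal to supply: 464 - 1.5ps = -212 + 5ps, so ps = 104.
Buyers pay pb = 104 − 26 = 78; q' = -212 + 5·104 = 308.
Buyers' price falls by p* − pb = 98 − 78 = 20; sellers' price rises by ps − p* = 104 − 98 = 6.
So producers capture 6/26 = 3/13 of each unit of subsidy.

Producer share = 3/13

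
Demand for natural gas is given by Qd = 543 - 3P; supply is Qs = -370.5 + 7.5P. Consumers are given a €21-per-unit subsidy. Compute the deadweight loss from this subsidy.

Deadweight loss = €472.5

Pre-subsidy: 543 - 3P = -370.5 + 7.5P gives P* = 87, Q* = 282.
With the rebate, buyers effectively pay Pb = Ps − 21, where Ps is the price sellers receive.
Demand in terms of Ps becomes Qd = 543 − 3(Ps − 21) = 606 - 3Ps. Setting this equal to supply: 606 - 3Ps = -370.5 + 7.5Ps, so Ps = 93.
Buyers pay Pb = 93 − 21 = 72; Q' = -370.5 + 7.5·93 = 327.
The subsidy expands output by 327 − 282 = 45 past the efficient level; on those units the gap between marginal cost and willingness to pay runs from 0 up to 21.
DWL = ½ × 21 × 45 = 472.5.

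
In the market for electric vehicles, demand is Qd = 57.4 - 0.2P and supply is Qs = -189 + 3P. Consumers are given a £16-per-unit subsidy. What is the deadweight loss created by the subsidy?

Pre-subsidy: 57.4 - 0.2P = -189 + 3P gives P* = 77, Q* = 42.
With the rebate, buyers effectively pay Pb = Ps − 16, where Ps is the price sellers receive.
Demand in terms of Ps becomes Qd = 57.4 − 0.2(Ps − 16) = 60.6 - 0.2Ps. Setting this equal to supply: 60.6 - 0.2Ps = -189 + 3Ps, so Ps = 78.
Buyers pay Pb = 78 − 16 = 62; Q' = -189 + 3·78 = 45.
The subsidy expands output by 45 − 42 = 3 past the efficient level; on those units the gap between marginal cost and willingness to pay runs from 0 up to 16.
DWL = ½ × 16 × 3 = 24.

Deadweight loss = £24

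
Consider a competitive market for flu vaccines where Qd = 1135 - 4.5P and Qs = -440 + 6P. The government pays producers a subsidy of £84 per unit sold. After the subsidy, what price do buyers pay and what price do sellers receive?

Pre-subsidy: 1135 - 4.5P = -440 + 6P gives P* = 150, Q* = 460.
With the subsidy, sellers receive Ps = Pb + 84 for each unit, where Pb is the price buyers pay.
Supply in terms of Pb becomes Qs = -440 + 6(Pb + 84) = 64 + 6Pb. Setting this equal to demand: 1135 - 4.5Pb = 64 + 6Pb, so Pb = 102.
Sellers receive Ps = 102 + 84 = 186; Q' = 1135 − 4.5·102 = 676.

Buyers pay £102; sellers receive £186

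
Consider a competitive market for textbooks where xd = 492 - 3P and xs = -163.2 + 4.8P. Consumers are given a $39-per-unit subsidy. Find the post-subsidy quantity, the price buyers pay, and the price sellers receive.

Pre-subsidy: 492 - 3P = -163.2 + 4.8P gives P* = 84, x* = 240.
With the rebate, buyers effectively pay Pb = Ps − 39, where Ps is the price sellers receive.
Demand in terms of Ps becomes xd = 492 − 3(Ps − 39) = 609 - 3Ps. Setting this equal to supply: 609 - 3Ps = -163.2 + 4.8Ps, so Ps = 99.
Buyers pay Pb = 99 − 39 = 60; x' = -163.2 + 4.8·99 = 312.

x' = 312; buyers pay $60; sellers receive $99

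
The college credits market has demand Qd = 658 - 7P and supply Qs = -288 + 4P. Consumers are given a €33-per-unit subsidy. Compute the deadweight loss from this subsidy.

Deadweight loss = €1386

Pre-subsidy: 658 - 7P = -288 + 4P gives P* = 86, Q* = 56.
With the rebate, buyers effectively pay Pb = Ps − 33, where Ps is the price sellers receive.
Demand in terms of Ps becomes Qd = 658 − 7(Ps − 33) = 889 - 7Ps. Setting this equal to supply: 889 - 7Ps = -288 + 4Ps, so Ps = 107.
Buyers pay Pb = 107 − 33 = 74; Q' = -288 + 4·107 = 140.
The subsidy expands output by 140 − 56 = 84 past the efficient level; on those units the gap between marginal cost and willingness to pay runs from 0 up to 33.
DWL = ½ × 33 × 84 = 1386.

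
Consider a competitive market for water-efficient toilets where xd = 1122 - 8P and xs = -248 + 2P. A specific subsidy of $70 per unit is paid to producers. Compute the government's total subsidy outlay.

Pre-subsidy: 1122 - 8P = -248 + 2P gives P* = 137, x* = 26.
With the subsidy, sellers receive Ps = Pb + 70 for each unit, where Pb is the price buyers pay.
Supply in terms of Pb becomes xs = -248 + 2(Pb + 70) = -108 + 2Pb. Setting this equal to demand: 1122 - 8Pb = -108 + 2Pb, so Pb = 123.
Sellers receive Ps = 123 + 70 = 193; x' = 1122 − 8·123 = 138.
Government outlay = subsidy × quantity = 70 × 138 = 9660.

Government cost = $9660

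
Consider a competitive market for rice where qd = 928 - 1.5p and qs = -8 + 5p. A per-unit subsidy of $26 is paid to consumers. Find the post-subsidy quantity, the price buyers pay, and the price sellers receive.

Pre-subsidy: 928 - 1.5p = -8 + 5p gives p* = 144, q* = 712.
With the rebate, buyers effectively pay pb = ps − 26, where ps is the price sellers receive.
Demand in terms of ps becomes qd = 928 − 1.5(ps − 26) = 967 - 1.5ps. Setting this equal to supply: 967 - 1.5ps = -8 + 5ps, so ps = 150.
Buyers pay pb = 150 − 26 = 124; q' = -8 + 5·150 = 742.

q' = 742; buyers pay $124; sellers receive $150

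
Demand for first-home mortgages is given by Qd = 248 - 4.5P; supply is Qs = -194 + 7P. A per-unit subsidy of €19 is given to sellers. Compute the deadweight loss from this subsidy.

Pre-subsidy: 248 - 4.5P = -194 + 7P gives P* = 884/23, Q* = 1726/23.
With the subsidy, sellers receive Ps = Pb + 19 for each unit, where Pb is the price buyers pay.
Supply in terms of Pb becomes Qs = -194 + 7(Pb + 19) = -61 + 7Pb. Setting this equal to demand: 248 - 4.5Pb = -61 + 7Pb, so Pb = 618/23.
Sellers receive Ps = 618/23 + 19 = 1055/23; Q' = 248 − 4.5·(618/23) = 2923/23.
The subsidy expands output by 2923/23 − 1726/23 = 1197/23 past the efficient level; on those units the gap between marginal cost and willingness to pay runs from 0 up to 19.
DWL = ½ × 19 × 1197/23 = 22743/46.

Deadweight loss = 22743/46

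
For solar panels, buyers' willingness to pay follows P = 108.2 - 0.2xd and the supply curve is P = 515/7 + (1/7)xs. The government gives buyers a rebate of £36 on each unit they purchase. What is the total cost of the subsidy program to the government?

Pre-subsidy: 108.2 - 0.2x = 515/7 + (1/7)x gives x* = 101 and P* = 88.
With the rebate, buyers effectively pay Pb = Ps − 36, where Ps is the price sellers receive.
On the curves, Pb = 108.2 - 0.2x and Ps = 515/7 + (1/7)x; the wedge Ps − Pb = 36 gives 515/7 + (1/7)x − (108.2 - 0.2x) = 36, so x' = 206.
Then Pb = 108.2 − 0.2·206 = 67 and Ps = 515/7 + (1/7)·206 = 103.
Government outlay = subsidy × quantity = 36 × 206 = 7416.

Government cost = £7416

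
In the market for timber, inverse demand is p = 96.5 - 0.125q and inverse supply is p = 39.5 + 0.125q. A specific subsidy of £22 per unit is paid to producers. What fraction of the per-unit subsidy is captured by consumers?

Consumer share = 0.5

Pre-subsidy: 96.5 - 0.125q = 39.5 + 0.125q gives q* = 228 and p* = 68.
With the subsidy, sellers receive ps = pb + 22 for each unit, where pb is the price buyers pay.
On the curves, pb = 96.5 - 0.125q and ps = 39.5 + 0.125q; the wedge ps − pb = 22 gives 39.5 + 0.125q − (96.5 - 0.125q) = 22, so q' = 316.
Then pb = 96.5 − 0.125·316 = 57 and ps = 39.5 + 0.125·316 = 79.
Buyers' price falls by p* − pb = 68 − 57 = 11; sellers' price rises by ps − p* = 79 − 68 = 11.
So consumers capture 11/22 = 0.5 of each unit of subsidy.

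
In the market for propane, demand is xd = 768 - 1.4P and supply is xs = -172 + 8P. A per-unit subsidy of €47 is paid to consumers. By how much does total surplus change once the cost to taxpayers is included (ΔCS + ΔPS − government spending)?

Pre-subsidy: 768 - 1.4P = -172 + 8P gives P* = 100, x* = 628.
With the rebate, buyers effectively pay Pb = Ps − 47, where Ps is the price sellers receive.
Demand in terms of Ps becomes xd = 768 − 1.4(Ps − 47) = 833.8 - 1.4Ps. Setting this equal to supply: 833.8 - 1.4Ps = -172 + 8Ps, so Ps = 107.
Buyers pay Pb = 107 − 47 = 60; x' = -172 + 8·107 = 684.
ΔCS = ½(628 + 684)(100 − 60) = 26240; ΔPS = ½(628 + 684)(107 − 100) = 4592.
Government spending = 47 × 684 = 32148.
Net change = 26240 + 4592 − 32148 = -1316. The loss equals the DWL triangle ½·47·56.

Net change in total surplus = -€1316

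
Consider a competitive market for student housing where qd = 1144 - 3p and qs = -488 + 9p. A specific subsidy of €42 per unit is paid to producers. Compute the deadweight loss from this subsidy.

Pre-subsidy: 1144 - 3p = -488 + 9p gives p* = 136, q* = 736.
With the subsidy, sellers receive ps = pb + 42 for each unit, where pb is the price buyers pay.
Supply in terms of pb becomes qs = -488 + 9(pb + 42) = -110 + 9pb. Setting this equal to demand: 1144 - 3pb = -110 + 9pb, so pb = 104.5.
Sellers receive ps = 104.5 + 42 = 146.5; q' = 1144 − 3·104.5 = 830.5.
The subsidy expands output by 830.5 − 736 = 94.5 past the efficient level; on those units the gap between marginal cost and willingness to pay runs from 0 up to 42.
DWL = ½ × 42 × 94.5 = 1984.5.

Deadweight loss = €1984.5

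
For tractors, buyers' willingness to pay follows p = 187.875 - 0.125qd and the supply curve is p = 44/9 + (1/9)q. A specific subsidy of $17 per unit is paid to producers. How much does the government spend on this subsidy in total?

Government cost = $14399

Pre-subsidy: 187.875 - 0.125q = 44/9 + (1/9)q gives q* = 775 and p* = 91.
With the subsidy, sellers receive ps = pb + 17 for each unit, where pb is the price buyers pay.
On the curves, pb = 187.875 - 0.125q and ps = 44/9 + (1/9)q; the wedge ps − pb = 17 gives 44/9 + (1/9)q − (187.875 - 0.125q) = 17, so q' = 847.
Then pb = 187.875 − 0.125·847 = 82 and ps = 44/9 + (1/9)·847 = 99.
Government outlay = subsidy × quantity = 17 × 847 = 14399.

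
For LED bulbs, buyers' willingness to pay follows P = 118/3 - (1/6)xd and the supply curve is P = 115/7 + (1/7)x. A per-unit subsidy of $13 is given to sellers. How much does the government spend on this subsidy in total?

Government cost = $1508

Pre-subsidy: 118/3 - (1/6)x = 115/7 + (1/7)x gives x* = 74 and P* = 27.
With the subsidy, sellers receive Ps = Pb + 13 for each unit, where Pb is the price buyers pay.
On the curves, Pb = 118/3 - (1/6)x and Ps = 115/7 + (1/7)x; the wedge Ps − Pb = 13 gives 115/7 + (1/7)x − (118/3 - (1/6)x) = 13, so x' = 116.
Then Pb = 118/3 − (1/6)·116 = 20 and Ps = 115/7 + (1/7)·116 = 33.
Government outlay = subsidy × quantity = 13 × 116 = 1508.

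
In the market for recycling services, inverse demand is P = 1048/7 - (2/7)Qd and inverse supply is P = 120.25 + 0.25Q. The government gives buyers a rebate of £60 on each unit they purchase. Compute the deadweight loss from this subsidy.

Deadweight loss = £3360

Pre-subsidy: 1048/7 - (2/7)Q = 120.25 + 0.25Q gives Q* = 55 and P* = 134.
With the rebate, buyers effectively pay Pb = Ps − 60, where Ps is the price sellers receive.
On the curves, Pb = 1048/7 - (2/7)Q and Ps = 120.25 + 0.25Q; the wedge Ps − Pb = 60 gives 120.25 + 0.25Q − (1048/7 - (2/7)Q) = 60, so Q' = 167.
Then Pb = 1048/7 − (2/7)·167 = 102 and Ps = 120.25 + 0.25·167 = 162.
The subsidy expands output by 167 − 55 = 112 past the efficient level; on those units the gap between marginal cost and willingness to pay runs from 0 up to 60.
DWL = ½ × 60 × 112 = 3360.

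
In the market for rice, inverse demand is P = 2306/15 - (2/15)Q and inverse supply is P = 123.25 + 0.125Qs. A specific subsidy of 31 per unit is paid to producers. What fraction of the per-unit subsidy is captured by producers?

Producer share = 15/31

Pre-subsidy: 2306/15 - (2/15)Q = 123.25 + 0.125Q gives Q* = 118 and P* = 138.
With the subsidy, sellers receive Ps = Pb + 31 for each unit, where Pb is the price buyers pay.
On the curves, Pb = 2306/15 - (2/15)Q and Ps = 123.25 + 0.125Q; the wedge Ps − Pb = 31 gives 123.25 + 0.125Q − (2306/15 - (2/15)Q) = 31, so Q' = 238.
Then Pb = 2306/15 − (2/15)·238 = 122 and Ps = 123.25 + 0.125·238 = 153.
Buyers' price falls by P* − Pb = 138 − 122 = 16; sellers' price rises by Ps − P* = 153 − 138 = 15.
So producers capture 15/31 = 15/31 of each unit of subsidy.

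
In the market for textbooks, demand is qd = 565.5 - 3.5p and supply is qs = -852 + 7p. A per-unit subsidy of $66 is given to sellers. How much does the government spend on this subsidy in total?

Pre-subsidy: 565.5 - 3.5p = -852 + 7p gives p* = 135, q* = 93.
With the subsidy, sellers receive ps = pb + 66 for each unit, where pb is the price buyers pay.
Supply in terms of pb becomes qs = -852 + 7(pb + 66) = -390 + 7pb. Setting this equal to demand: 565.5 - 3.5pb = -390 + 7pb, so pb = 91.
Sellers receive ps = 91 + 66 = 157; q' = 565.5 − 3.5·91 = 247.
Government outlay = subsidy × quantity = 66 × 247 = 16302.

Government cost = $16302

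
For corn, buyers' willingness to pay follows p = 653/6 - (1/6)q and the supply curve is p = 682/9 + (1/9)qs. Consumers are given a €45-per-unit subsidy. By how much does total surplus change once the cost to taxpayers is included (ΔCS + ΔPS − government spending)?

Net change in total surplus = -€3645

Pre-subsidy: 653/6 - (1/6)q = 682/9 + (1/9)q gives q* = 119 and p* = 89.
With the rebate, buyers effectively pay pb = ps − 45, where ps is the price sellers receive.
On the curves, pb = 653/6 - (1/6)q and ps = 682/9 + (1/9)q; the wedge ps − pb = 45 gives 682/9 + (1/9)q − (653/6 - (1/6)q) = 45, so q' = 281.
Then pb = 653/6 − (1/6)·281 = 62 and ps = 682/9 + (1/9)·281 = 107.
ΔCS = ½(119 + 281)(89 − 62) = 5400; ΔPS = ½(119 + 281)(107 − 89) = 3600.
Government spending = 45 × 281 = 12645.
Net change = 5400 + 3600 − 12645 = -3645. The loss equals the DWL triangle ½·45·162.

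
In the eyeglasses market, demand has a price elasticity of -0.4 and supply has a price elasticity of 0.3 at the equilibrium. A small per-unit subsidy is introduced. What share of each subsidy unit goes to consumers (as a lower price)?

For a small subsidy around the equilibrium, the benefit split depends on the relative slopes, which at a point are proportional to the elasticities.
Buyer share = εs/(εs + |εd|) = 0.3/(0.3 + 0.4) = 3/7; seller share = |εd|/(εs + |εd|) = 4/7.

Consumer share = 3/7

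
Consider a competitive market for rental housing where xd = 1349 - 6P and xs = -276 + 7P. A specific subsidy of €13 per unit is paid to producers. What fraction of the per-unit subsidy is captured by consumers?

Pre-subsidy: 1349 - 6P = -276 + 7P gives P* = 125, x* = 599.
With the subsidy, sellers receive Ps = Pb + 13 for each unit, where Pb is the price buyers pay.
Supply in terms of Pb becomes xs = -276 + 7(Pb + 13) = -185 + 7Pb. Setting this equal to demand: 1349 - 6Pb = -185 + 7Pb, so Pb = 118.
Sellers receive Ps = 118 + 13 = 131; x' = 1349 − 6·118 = 641.
Buyers' price falls by P* − Pb = 125 − 118 = 7; sellers' price rises by Ps − P* = 131 − 125 = 6.
So consumers capture 7/13 = 7/13 of each unit of subsidy.

Consumer share = 7/13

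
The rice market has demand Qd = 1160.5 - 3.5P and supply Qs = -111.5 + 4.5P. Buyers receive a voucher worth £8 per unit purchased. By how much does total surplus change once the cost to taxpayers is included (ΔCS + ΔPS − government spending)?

Net change in total surplus = -£63

Pre-subsidy: 1160.5 - 3.5P = -111.5 + 4.5P gives P* = 159, Q* = 604.
With the rebate, buyers effectively pay Pb = Ps − 8, where Ps is the price sellers receive.
Demand in terms of Ps becomes Qd = 1160.5 − 3.5(Ps − 8) = 1188.5 - 3.5Ps. Setting this equal to supply: 1188.5 - 3.5Ps = -111.5 + 4.5Ps, so Ps = 162.5.
Buyers pay Pb = 162.5 − 8 = 154.5; Q' = -111.5 + 4.5·162.5 = 619.75.
ΔCS = ½(604 + 619.75)(159 − 154.5) = 2753.4375; ΔPS = ½(604 + 619.75)(162.5 − 159) = 2141.5625.
Government spending = 8 × 619.75 = 4958.
Net change = 2753.4375 + 2141.5625 − 4958 = -63. The loss equals the DWL triangle ½·8·15.75.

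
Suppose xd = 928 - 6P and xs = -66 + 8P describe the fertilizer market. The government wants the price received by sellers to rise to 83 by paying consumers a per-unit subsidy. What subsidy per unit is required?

At a seller price of 83, quantity supplied is -66 + 8·83 = 598.
Buyers absorb 598 only when they pay Pb with 928 − 6·Pb = 598, i.e. Pb = 55.
s = Ps − Pb = 83 − 55 = 28.

Required subsidy s = 28 per unit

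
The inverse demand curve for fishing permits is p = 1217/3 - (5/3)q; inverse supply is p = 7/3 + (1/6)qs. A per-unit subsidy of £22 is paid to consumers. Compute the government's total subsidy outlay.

Government cost = £5104

Pre-subsidy: 1217/3 - (5/3)q = 7/3 + (1/6)q gives q* = 220 and p* = 39.
With the rebate, buyers effectively pay pb = ps − 22, where ps is the price sellers receive.
On the curves, pb = 1217/3 - (5/3)q and ps = 7/3 + (1/6)q; the wedge ps − pb = 22 gives 7/3 + (1/6)q − (1217/3 - (5/3)q) = 22, so q' = 232.
Then pb = 1217/3 − (5/3)·232 = 19 and ps = 7/3 + (1/6)·232 = 41.
Government outlay = subsidy × quantity = 22 × 232 = 5104.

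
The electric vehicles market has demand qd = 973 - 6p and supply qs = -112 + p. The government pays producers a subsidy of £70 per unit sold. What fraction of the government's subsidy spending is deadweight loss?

Pre-subsidy: 973 - 6p = -112 + p gives p* = 155, q* = 43.
With the subsidy, sellers receive ps = pb + 70 for each unit, where pb is the price buyers pay.
Supply in terms of pb becomes qs = -112 + 1(pb + 70) = -42 + pb. Setting this equal to demand: 973 - 6pb = -42 + pb, so pb = 145.
Sellers receive ps = 145 + 70 = 215; q' = 973 − 6·145 = 103.
ΔCS = ½(43 + 103)(155 − 145) = 730; ΔPS = ½(43 + 103)(215 − 155) = 4380.
Government spending = 70 × 103 = 7210.
DWL = ½ × 70 × (103 − 43) = 2100; fraction = 2100 / 7210 = 30/103.

DWL / government spending = 30/103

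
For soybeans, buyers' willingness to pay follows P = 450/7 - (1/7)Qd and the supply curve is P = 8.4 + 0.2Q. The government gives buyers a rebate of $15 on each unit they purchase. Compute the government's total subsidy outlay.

Government cost = $3101.25

Pre-subsidy: 450/7 - (1/7)Q = 8.4 + 0.2Q gives Q* = 163 and P* = 41.
With the rebate, buyers effectively pay Pb = Ps − 15, where Ps is the price sellers receive.
On the curves, Pb = 450/7 - (1/7)Q and Ps = 8.4 + 0.2Q; the wedge Ps − Pb = 15 gives 8.4 + 0.2Q − (450/7 - (1/7)Q) = 15, so Q' = 206.75.
Then Pb = 450/7 − (1/7)·206.75 = 34.75 and Ps = 8.4 + 0.2·206.75 = 49.75.
Government outlay = subsidy × quantity = 15 × 206.75 = 3101.25.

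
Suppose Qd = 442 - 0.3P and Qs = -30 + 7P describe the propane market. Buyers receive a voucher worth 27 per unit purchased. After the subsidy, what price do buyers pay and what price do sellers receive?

Buyers pay 2830/73; sellers receive 4801/73

Pre-subsidy: 442 - 0.3P = -30 + 7P gives P* = 4720/73, Q* = 30850/73.
With the rebate, buyers effectively pay Pb = Ps − 27, where Ps is the price sellers receive.
Demand in terms of Ps becomes Qd = 442 − 0.3(Ps − 27) = 450.1 - 0.3Ps. Setting this equal to supply: 450.1 - 0.3Ps = -30 + 7Ps, so Ps = 4801/73.
Buyers pay Pb = 4801/73 − 27 = 2830/73; Q' = -30 + 7·(4801/73) = 31417/73.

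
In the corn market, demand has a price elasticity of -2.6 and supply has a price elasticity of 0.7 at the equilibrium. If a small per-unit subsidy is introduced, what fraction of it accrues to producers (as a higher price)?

For a small subsidy around the equilibrium, the benefit split depends on the relative slopes, which at a point are proportional to the elasticities.
Buyer share = εs/(εs + |εd|) = 0.7/(0.7 + 2.6) = 7/33; seller share = |εd|/(εs + |εd|) = 26/33.
So producers capture 26/33 of the subsidy.

Producer share = 26/33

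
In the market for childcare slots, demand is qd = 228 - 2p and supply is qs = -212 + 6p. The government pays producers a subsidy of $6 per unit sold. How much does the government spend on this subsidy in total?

Government cost = $762

Pre-subsidy: 228 - 2p = -212 + 6p gives p* = 55, q* = 118.
With the subsidy, sellers receive ps = pb + 6 for each unit, where pb is the price buyers pay.
Supply in terms of pb becomes qs = -212 + 6(pb + 6) = -176 + 6pb. Setting this equal to demand: 228 - 2pb = -176 + 6pb, so pb = 50.5.
Sellers receive ps = 50.5 + 6 = 56.5; q' = 228 − 2·50.5 = 127.
Government outlay = subsidy × quantity = 6 × 127 = 762.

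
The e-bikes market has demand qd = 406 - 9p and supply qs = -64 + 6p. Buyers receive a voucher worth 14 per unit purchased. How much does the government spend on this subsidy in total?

Pre-subsidy: 406 - 9p = -64 + 6p gives p* = 94/3, q* = 124.
With the rebate, buyers effectively pay pb = ps − 14, where ps is the price sellers receive.
Demand in terms of ps becomes qd = 406 − 9(ps − 14) = 532 - 9ps. Setting this equal to supply: 532 - 9ps = -64 + 6ps, so ps = 596/15.
Buyers pay pb = 596/15 − 14 = 386/15; q' = -64 + 6·(596/15) = 174.4.
Government outlay = subsidy × quantity = 14 × 174.4 = 2441.6.

Government cost = 2441.6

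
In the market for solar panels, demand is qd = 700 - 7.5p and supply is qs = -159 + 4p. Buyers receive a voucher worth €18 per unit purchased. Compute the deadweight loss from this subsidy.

Deadweight loss = 9720/23

Pre-subsidy: 700 - 7.5p = -159 + 4p gives p* = 1718/23, q* = 3215/23.
With the rebate, buyers effectively pay pb = ps − 18, where ps is the price sellers receive.
Demand in terms of ps becomes qd = 700 − 7.5(ps − 18) = 835 - 7.5ps. Setting this equal to supply: 835 - 7.5ps = -159 + 4ps, so ps = 1988/23.
Buyers pay pb = 1988/23 − 18 = 1574/23; q' = -159 + 4·(1988/23) = 4295/23.
The subsidy expands output by 4295/23 − 3215/23 = 1080/23 past the efficient level; on those units the gap between marginal cost and willingness to pay runs from 0 up to 18.
DWL = ½ × 18 × 1080/23 = 9720/23.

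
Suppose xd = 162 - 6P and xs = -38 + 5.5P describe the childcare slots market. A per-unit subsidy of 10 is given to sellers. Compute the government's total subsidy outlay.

Government cost = 19860/23

Pre-subsidy: 162 - 6P = -38 + 5.5P gives P* = 400/23, x* = 1326/23.
With the subsidy, sellers receive Ps = Pb + 10 for each unit, where Pb is the price buyers pay.
Supply in terms of Pb becomes xs = -38 + 5.5(Pb + 10) = 17 + 5.5Pb. Setting this equal to demand: 162 - 6Pb = 17 + 5.5Pb, so Pb = 290/23.
Sellers receive Ps = 290/23 + 10 = 520/23; x' = 162 − 6·(290/23) = 1986/23.
Government outlay = subsidy × quantity = 10 × 1986/23 = 19860/23.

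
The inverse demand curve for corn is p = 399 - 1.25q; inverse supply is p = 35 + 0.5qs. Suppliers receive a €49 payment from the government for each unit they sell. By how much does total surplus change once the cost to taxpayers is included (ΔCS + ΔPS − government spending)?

Net change in total surplus = -€686

Pre-subsidy: 399 - 1.25q = 35 + 0.5q gives q* = 208 and p* = 139.
With the subsidy, sellers receive ps = pb + 49 for each unit, where pb is the price buyers pay.
On the curves, pb = 399 - 1.25q and ps = 35 + 0.5q; the wedge ps − pb = 49 gives 35 + 0.5q − (399 - 1.25q) = 49, so q' = 236.
Then pb = 399 − 1.25·236 = 104 and ps = 35 + 0.5·236 = 153.
ΔCS = ½(208 + 236)(139 − 104) = 7770; ΔPS = ½(208 + 236)(153 − 139) = 3108.
Government spending = 49 × 236 = 11564.
Net change = 7770 + 3108 − 11564 = -686. The loss equals the DWL triangle ½·49·28.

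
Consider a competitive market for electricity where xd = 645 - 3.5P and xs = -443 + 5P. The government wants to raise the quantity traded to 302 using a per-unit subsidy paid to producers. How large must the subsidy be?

At x = 302, invert demand for the buyer price: Pb = (645 − 302)/3.5 = 98; invert supply for the seller price: Ps = (302 − (-443))/5 = 149.
The subsidy must fill the gap: s = Ps − Pb = 149 − 98 = 51.

Required subsidy s = 51 per unit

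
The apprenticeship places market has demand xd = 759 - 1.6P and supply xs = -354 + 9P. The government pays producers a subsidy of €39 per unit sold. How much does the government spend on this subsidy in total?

Government cost = 1331109/53

Pre-subsidy: 759 - 1.6P = -354 + 9P gives P* = 105, x* = 591.
With the subsidy, sellers receive Ps = Pb + 39 for each unit, where Pb is the price buyers pay.
Supply in terms of Pb becomes xs = -354 + 9(Pb + 39) = -3 + 9Pb. Setting this equal to demand: 759 - 1.6Pb = -3 + 9Pb, so Pb = 3810/53.
Sellers receive Ps = 3810/53 + 39 = 5877/53; x' = 759 − 1.6·(3810/53) = 34131/53.
Government outlay = subsidy × quantity = 39 × 34131/53 = 1331109/53.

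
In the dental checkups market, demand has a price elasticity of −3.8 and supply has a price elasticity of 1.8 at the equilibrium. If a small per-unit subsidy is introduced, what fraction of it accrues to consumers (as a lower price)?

For a small subsidy around the equilibrium, the benefit split depends on the relative slopes, which at a point are proportional to the elasticities.
Buyer share = εs/(εs + |εd|) = 1.8/(1.8 + 3.8) = 9/28; seller share = |εd|/(εs + |εd|) = 19/28.

Consumer share = 9/28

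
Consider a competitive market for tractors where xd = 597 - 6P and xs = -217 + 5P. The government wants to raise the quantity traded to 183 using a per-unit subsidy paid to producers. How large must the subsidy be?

Required subsidy s = 11 per unit

At x = 183, invert demand for the buyer price: Pb = (597 − 183)/6 = 69; invert supply for the seller price: Ps = (183 − (-217))/5 = 80.
The subsidy must fill the gap: s = Ps − Pb = 80 − 69 = 11.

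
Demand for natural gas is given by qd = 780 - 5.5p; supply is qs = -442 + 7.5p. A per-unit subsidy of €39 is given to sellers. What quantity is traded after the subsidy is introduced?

q' = 386.75

Pre-subsidy: 780 - 5.5p = -442 + 7.5p gives p* = 94, q* = 263.
With the subsidy, sellers receive ps = pb + 39 for each unit, where pb is the price buyers pay.
Supply in terms of pb becomes qs = -442 + 7.5(pb + 39) = -149.5 + 7.5pb. Setting this equal to demand: 780 - 5.5pb = -149.5 + 7.5pb, so pb = 71.5.
Sellers receive ps = 71.5 + 39 = 110.5; q' = 780 − 5.5·71.5 = 386.75.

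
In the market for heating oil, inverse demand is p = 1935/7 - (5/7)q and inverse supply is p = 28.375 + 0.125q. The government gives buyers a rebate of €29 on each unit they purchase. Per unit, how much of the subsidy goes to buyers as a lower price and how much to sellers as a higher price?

Buyers gain 1160/47 per unit; sellers gain 203/47 per unit

Pre-subsidy: 1935/7 - (5/7)q = 28.375 + 0.125q gives q* = 13891/47 and p* = 3070/47.
With the rebate, buyers effectively pay pb = ps − 29, where ps is the price sellers receive.
On the curves, pb = 1935/7 - (5/7)q and ps = 28.375 + 0.125q; the wedge ps − pb = 29 gives 28.375 + 0.125q − (1935/7 - (5/7)q) = 29, so q' = 15515/47.
Then pb = 1935/7 − (5/7)·(15515/47) = 1910/47 and ps = 28.375 + 0.125·(15515/47) = 3273/47.
Buyers' price falls by p* − pb = 3070/47 − 1910/47 = 1160/47; sellers' price rises by ps − p* = 3273/47 − 3070/47 = 203/47.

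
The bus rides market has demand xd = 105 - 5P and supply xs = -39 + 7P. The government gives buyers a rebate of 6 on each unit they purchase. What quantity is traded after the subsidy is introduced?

x' = 62.5

Pre-subsidy: 105 - 5P = -39 + 7P gives P* = 12, x* = 45.
With the rebate, buyers effectively pay Pb = Ps − 6, where Ps is the price sellers receive.
Demand in terms of Ps becomes xd = 105 − 5(Ps − 6) = 135 - 5Ps. Setting this equal to supply: 135 - 5Ps = -39 + 7Ps, so Ps = 14.5.
Buyers pay Pb = 14.5 − 6 = 8.5; x' = -39 + 7·14.5 = 62.5.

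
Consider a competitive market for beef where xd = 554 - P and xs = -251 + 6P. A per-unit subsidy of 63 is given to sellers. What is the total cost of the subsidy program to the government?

Pre-subsidy: 554 - P = -251 + 6P gives P* = 115, x* = 439.
With the subsidy, sellers receive Ps = Pb + 63 for each unit, where Pb is the price buyers pay.
Supply in terms of Pb becomes xs = -251 + 6(Pb + 63) = 127 + 6Pb. Setting this equal to demand: 554 - Pb = 127 + 6Pb, so Pb = 61.
Sellers receive Ps = 61 + 63 = 124; x' = 554 − 1·61 = 493.
Government outlay = subsidy × quantity = 63 × 493 = 31059.

Government cost = 31059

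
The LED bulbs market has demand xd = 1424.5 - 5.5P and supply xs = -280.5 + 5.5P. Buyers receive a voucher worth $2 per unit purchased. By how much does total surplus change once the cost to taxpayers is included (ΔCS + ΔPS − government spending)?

Net change in total surplus = -$5.5

Pre-subsidy: 1424.5 - 5.5P = -280.5 + 5.5P gives P* = 155, x* = 572.
With the rebate, buyers effectively pay Pb = Ps − 2, where Ps is the price sellers receive.
Demand in terms of Ps becomes xd = 1424.5 − 5.5(Ps − 2) = 1435.5 - 5.5Ps. Setting this equal to supply: 1435.5 - 5.5Ps = -280.5 + 5.5Ps, so Ps = 156.
Buyers pay Pb = 156 − 2 = 154; x' = -280.5 + 5.5·156 = 577.5.
ΔCS = ½(572 + 577.5)(155 − 154) = 574.75; ΔPS = ½(572 + 577.5)(156 − 155) = 574.75.
Government spending = 2 × 577.5 = 1155.
Net change = 574.75 + 574.75 − 1155 = -5.5. The loss equals the DWL triangle ½·2·5.5.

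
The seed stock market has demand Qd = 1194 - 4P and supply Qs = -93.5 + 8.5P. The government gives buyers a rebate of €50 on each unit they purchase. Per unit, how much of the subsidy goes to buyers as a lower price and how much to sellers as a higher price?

Pre-subsidy: 1194 - 4P = -93.5 + 8.5P gives P* = 103, Q* = 782.
With the rebate, buyers effectively pay Pb = Ps − 50, where Ps is the price sellers receive.
Demand in terms of Ps becomes Qd = 1194 − 4(Ps − 50) = 1394 - 4Ps. Setting this equal to supply: 1394 - 4Ps = -93.5 + 8.5Ps, so Ps = 119.
Buyers pay Pb = 119 − 50 = 69; Q' = -93.5 + 8.5·119 = 918.
Buyers' price falls by P* − Pb = 103 − 69 = 34; sellers' price rises by Ps − P* = 119 − 103 = 16.

Buyers gain €34 per unit; sellers gain €16 per unit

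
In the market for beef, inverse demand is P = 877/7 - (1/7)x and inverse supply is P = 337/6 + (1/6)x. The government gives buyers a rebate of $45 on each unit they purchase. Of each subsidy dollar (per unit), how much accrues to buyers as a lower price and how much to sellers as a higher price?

Pre-subsidy: 877/7 - (1/7)x = 337/6 + (1/6)x gives x* = 2903/13 and P* = 1214/13.
With the rebate, buyers effectively pay Pb = Ps − 45, where Ps is the price sellers receive.
On the curves, Pb = 877/7 - (1/7)x and Ps = 337/6 + (1/6)x; the wedge Ps − Pb = 45 gives 337/6 + (1/6)x − (877/7 - (1/7)x) = 45, so x' = 4793/13.
Then Pb = 877/7 − (1/7)·(4793/13) = 944/13 and Ps = 337/6 + (1/6)·(4793/13) = 1529/13.
Buyers' price falls by P* − Pb = 1214/13 − 944/13 = 270/13; sellers' price rises by Ps − P* = 1529/13 − 1214/13 = 315/13.

Buyers gain 270/13 per unit; sellers gain 315/13 per unit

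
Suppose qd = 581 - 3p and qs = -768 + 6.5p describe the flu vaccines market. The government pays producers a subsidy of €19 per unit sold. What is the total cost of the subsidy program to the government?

Pre-subsidy: 581 - 3p = -768 + 6.5p gives p* = 142, q* = 155.
With the subsidy, sellers receive ps = pb + 19 for each unit, where pb is the price buyers pay.
Supply in terms of pb becomes qs = -768 + 6.5(pb + 19) = -644.5 + 6.5pb. Setting this equal to demand: 581 - 3pb = -644.5 + 6.5pb, so pb = 129.
Sellers receive ps = 129 + 19 = 148; q' = 581 − 3·129 = 194.
Government outlay = subsidy × quantity = 19 × 194 = 3686.

Government cost = €3686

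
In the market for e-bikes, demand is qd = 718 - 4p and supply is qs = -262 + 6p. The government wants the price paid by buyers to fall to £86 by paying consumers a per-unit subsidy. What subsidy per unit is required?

At a buyer price of 86, quantity demanded is 718 − 4·86 = 374.
Sellers supply 374 only when they receive ps with -262 + 6·ps = 374, i.e. ps = 106.
s = ps − pb = 106 − 86 = 20.

Required subsidy s = £20 per unit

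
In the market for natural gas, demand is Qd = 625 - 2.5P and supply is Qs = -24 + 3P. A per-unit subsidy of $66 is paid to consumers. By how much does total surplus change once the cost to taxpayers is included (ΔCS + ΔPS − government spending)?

Pre-subsidy: 625 - 2.5P = -24 + 3P gives P* = 118, Q* = 330.
With the rebate, buyers effectively pay Pb = Ps − 66, where Ps is the price sellers receive.
Demand in terms of Ps becomes Qd = 625 − 2.5(Ps − 66) = 790 - 2.5Ps. Setting this equal to supply: 790 - 2.5Ps = -24 + 3Ps, so Ps = 148.
Buyers pay Pb = 148 − 66 = 82; Q' = -24 + 3·148 = 420.
ΔCS = ½(330 + 420)(118 − 82) = 13500; ΔPS = ½(330 + 420)(148 − 118) = 11250.
Government spending = 66 × 420 = 27720.
Net change = 13500 + 11250 − 27720 = -2970. The loss equals the DWL triangle ½·66·90.

Net change in total surplus = -$2970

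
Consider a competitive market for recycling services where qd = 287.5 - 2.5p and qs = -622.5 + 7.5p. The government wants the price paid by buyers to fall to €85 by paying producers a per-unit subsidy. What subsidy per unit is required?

At a buyer price of 85, quantity demanded is 287.5 − 2.5·85 = 75.
Sellers supply 75 only when they receive ps with -622.5 + 7.5·ps = 75, i.e. ps = 93.
s = ps − pb = 93 − 85 = 8.

Required subsidy s = €8 per unit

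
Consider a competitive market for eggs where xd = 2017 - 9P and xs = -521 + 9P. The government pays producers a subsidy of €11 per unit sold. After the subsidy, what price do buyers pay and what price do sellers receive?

Buyers pay €135.5; sellers receive €146.5

Pre-subsidy: 2017 - 9P = -521 + 9P gives P* = 141, x* = 748.
With the subsidy, sellers receive Ps = Pb + 11 for each unit, where Pb is the price buyers pay.
Supply in terms of Pb becomes xs = -521 + 9(Pb + 11) = -422 + 9Pb. Setting this equal to demand: 2017 - 9Pb = -422 + 9Pb, so Pb = 135.5.
Sellers receive Ps = 135.5 + 11 = 146.5; x' = 2017 − 9·135.5 = 797.5.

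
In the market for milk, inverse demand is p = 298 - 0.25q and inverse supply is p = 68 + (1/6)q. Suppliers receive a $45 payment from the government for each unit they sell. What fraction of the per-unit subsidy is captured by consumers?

Pre-subsidy: 298 - 0.25q = 68 + (1/6)q gives q* = 552 and p* = 160.
With the subsidy, sellers receive ps = pb + 45 for each unit, where pb is the price buyers pay.
On the curves, pb = 298 - 0.25q and ps = 68 + (1/6)q; the wedge ps − pb = 45 gives 68 + (1/6)q − (298 - 0.25q) = 45, so q' = 660.
Then pb = 298 − 0.25·660 = 133 and ps = 68 + (1/6)·660 = 178.
Buyers' price falls by p* − pb = 160 − 133 = 27; sellers' price rises by ps − p* = 178 − 160 = 18.
So consumers capture 27/45 = 0.6 of each unit of subsidy.

Consumer share = 0.6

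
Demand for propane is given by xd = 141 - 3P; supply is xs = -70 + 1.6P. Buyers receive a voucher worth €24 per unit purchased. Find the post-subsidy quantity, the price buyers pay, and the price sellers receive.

x' = 654/23; buyers pay 863/23; sellers receive 1415/23

Pre-subsidy: 141 - 3P = -70 + 1.6P gives P* = 1055/23, x* = 78/23.
With the rebate, buyers effectively pay Pb = Ps − 24, where Ps is the price sellers receive.
Demand in terms of Ps becomes xd = 141 − 3(Ps − 24) = 213 - 3Ps. Setting this equal to supply: 213 - 3Ps = -70 + 1.6Ps, so Ps = 1415/23.
Buyers pay Pb = 1415/23 − 24 = 863/23; x' = -70 + 1.6·(1415/23) = 654/23.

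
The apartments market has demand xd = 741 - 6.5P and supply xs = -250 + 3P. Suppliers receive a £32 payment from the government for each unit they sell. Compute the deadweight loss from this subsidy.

Pre-subsidy: 741 - 6.5P = -250 + 3P gives P* = 1982/19, x* = 1196/19.
With the subsidy, sellers receive Ps = Pb + 32 for each unit, where Pb is the price buyers pay.
Supply in terms of Pb becomes xs = -250 + 3(Pb + 32) = -154 + 3Pb. Setting this equal to demand: 741 - 6.5Pb = -154 + 3Pb, so Pb = 1790/19.
Sellers receive Ps = 1790/19 + 32 = 2398/19; x' = 741 − 6.5·(1790/19) = 2444/19.
The subsidy expands output by 2444/19 − 1196/19 = 1248/19 past the efficient level; on those units the gap between marginal cost and willingness to pay runs from 0 up to 32.
DWL = ½ × 32 × 1248/19 = 19968/19.

Deadweight loss = 19968/19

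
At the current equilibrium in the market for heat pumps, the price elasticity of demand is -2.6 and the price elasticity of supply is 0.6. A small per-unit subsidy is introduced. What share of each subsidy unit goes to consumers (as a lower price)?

Consumer share = 0.1875

For a small subsidy around the equilibrium, the benefit split depends on the relative slopes, which at a point are proportional to the elasticities.
Buyer share = εs/(εs + |εd|) = 0.6/(0.6 + 2.6) = 0.1875; seller share = |εd|/(εs + |εd|) = 0.8125.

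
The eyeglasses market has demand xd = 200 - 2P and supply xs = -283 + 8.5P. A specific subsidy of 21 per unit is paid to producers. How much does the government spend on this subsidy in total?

Pre-subsidy: 200 - 2P = -283 + 8.5P gives P* = 46, x* = 108.
With the subsidy, sellers receive Ps = Pb + 21 for each unit, where Pb is the price buyers pay.
Supply in terms of Pb becomes xs = -283 + 8.5(Pb + 21) = -104.5 + 8.5Pb. Setting this equal to demand: 200 - 2Pb = -104.5 + 8.5Pb, so Pb = 29.
Sellers receive Ps = 29 + 21 = 50; x' = 200 − 2·29 = 142.
Government outlay = subsidy × quantity = 21 × 142 = 2982.

Government cost = 2982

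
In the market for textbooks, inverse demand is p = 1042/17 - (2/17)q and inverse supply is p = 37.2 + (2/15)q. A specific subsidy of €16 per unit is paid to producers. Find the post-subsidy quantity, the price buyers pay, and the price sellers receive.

Pre-subsidy: 1042/17 - (2/17)q = 37.2 + (2/15)q gives q* = 96 and p* = 50.
With the subsidy, sellers receive ps = pb + 16 for each unit, where pb is the price buyers pay.
On the curves, pb = 1042/17 - (2/17)q and ps = 37.2 + (2/15)q; the wedge ps − pb = 16 gives 37.2 + (2/15)q − (1042/17 - (2/17)q) = 16, so q' = 159.75.
Then pb = 1042/17 − (2/17)·159.75 = 42.5 and ps = 37.2 + (2/15)·159.75 = 58.5.

q' = 159.75; buyers pay €42.5; sellers receive €58.5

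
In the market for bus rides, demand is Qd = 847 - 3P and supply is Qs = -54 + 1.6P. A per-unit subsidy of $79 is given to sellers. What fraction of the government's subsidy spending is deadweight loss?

Pre-subsidy: 847 - 3P = -54 + 1.6P gives P* = 4505/23, Q* = 5966/23.
With the subsidy, sellers receive Ps = Pb + 79 for each unit, where Pb is the price buyers pay.
Supply in terms of Pb becomes Qs = -54 + 1.6(Pb + 79) = 72.4 + 1.6Pb. Setting this equal to demand: 847 - 3Pb = 72.4 + 1.6Pb, so Pb = 3873/23.
Sellers receive Ps = 3873/23 + 79 = 5690/23; Q' = 847 − 3·(3873/23) = 7862/23.
ΔCS = ½(5966/23 + 7862/23)(4505/23 − 3873/23) = 4369648/529; ΔPS = ½(5966/23 + 7862/23)(5690/23 − 4505/23) = 8193090/529.
Government spending = 79 × 7862/23 = 621098/23.
DWL = ½ × 79 × (7862/23 − 5966/23) = 74892/23; fraction = (74892/23) / (621098/23) = 474/3931.

DWL / government spending = 474/3931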